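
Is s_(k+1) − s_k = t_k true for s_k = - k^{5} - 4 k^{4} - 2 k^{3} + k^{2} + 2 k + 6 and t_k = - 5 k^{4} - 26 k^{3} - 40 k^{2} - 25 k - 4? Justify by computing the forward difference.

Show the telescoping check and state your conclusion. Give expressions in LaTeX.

valid (s_(k+1) − s_k reduces to t_k)

s_(k+1) = -k**5 - 9*k**4 - 28*k**3 - 39*k**2 - 23*k + 2
s_(k+1) − s_k = -5*k**4 - 26*k**3 - 40*k**2 - 25*k - 4
(s_(k+1) − s_k) − t_k = 0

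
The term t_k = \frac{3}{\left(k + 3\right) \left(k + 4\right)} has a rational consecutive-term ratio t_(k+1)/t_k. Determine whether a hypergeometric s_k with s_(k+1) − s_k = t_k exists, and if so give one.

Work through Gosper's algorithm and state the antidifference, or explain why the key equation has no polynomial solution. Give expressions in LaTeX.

s_k = \frac{k}{k + 3}

r(k) = (k + 3)/(k + 5) after simplifying.
Factor: A=k + 3; B=k + 5; C=1.
Need (k + 3)·f(k+1) − (k + 4)·f(k) = 1.
Bound: deg f ≤ 1.
Coefficient equations give f(k) = k/3.
Get s_k = R·t_k = k/(k + 3) with R(k) = B(k−1)f(k)/C(k) = k*(k + 4)/3.
Verify: 3/(k**2 + 7*k + 12) matches t_k.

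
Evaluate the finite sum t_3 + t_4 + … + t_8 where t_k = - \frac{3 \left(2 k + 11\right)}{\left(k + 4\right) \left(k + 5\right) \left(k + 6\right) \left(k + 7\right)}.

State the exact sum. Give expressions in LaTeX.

The ratio is (k + 4)*(2*k + 13)/((k + 8)*(2*k + 11)).
Factor: A=k + 4; B=k + 8; C=k + 11/2.
f must satisfy (k + 4)·f(k+1) − (k + 7)·f(k) = k + 11/2.
deg f ≤ 3 (via 1,1,1).
A polynomial solution: f(k) = k*(k + 5)*(k + 10)/48.
So s_k = (B(k−1)f/C)·t_k = (k*(k + 5)*(k + 7)*(k + 10)/(24*(2*k + 11)))·t_k = k*(-k - 10)/(8*(k**2 + 10*k + 24)).
Δs = 3*(-2*k - 11)/(k**4 + 22*k**3 + 179*k**2 + 638*k + 840), as required.
Evaluate s at k=9 and k=3: -57/520 and -13/168; difference -44/1365.

Σ = -44/1365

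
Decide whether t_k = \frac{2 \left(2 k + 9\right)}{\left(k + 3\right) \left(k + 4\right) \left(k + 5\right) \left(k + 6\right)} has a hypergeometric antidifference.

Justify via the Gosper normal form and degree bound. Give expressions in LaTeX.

Yes. s_k = \frac{2 k \left(k + 8\right)}{15 \left(k^{2} + 8 k + 15\right)}.

Step 1: r(k) = (k + 3)*(2*k + 11)/((k + 7)*(2*k + 9)).
Gosper form: A/B · C(k+1)/C(k) with A=k + 3, B=k + 7, C=k + 9/2.
Solve (k + 3)·f(k+1) − (k + 6)·f(k) = k + 9/2.
Degrees (1,1,1) ⇒ d ≤ 3.
A polynomial solution: f(k) = k*(k + 4)*(k + 8)/30.
Then R = B(k−1)f/C = k*(k + 4)*(k + 6)*(k + 8)/(15*(2*k + 9)), so s_k = R(k)·t_k = 2*k*(k + 8)/(15*(k**2 + 8*k + 15)).
Δs = 2*(2*k + 9)/(k**4 + 18*k**3 + 119*k**2 + 342*k + 360), as required.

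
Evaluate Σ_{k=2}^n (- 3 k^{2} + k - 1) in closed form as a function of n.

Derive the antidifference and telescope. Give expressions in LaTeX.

Step 1: r(k) = (-k + 3*(k + 1)**2)/(3*k**2 - k + 1).
Gosper form: A/B · C(k+1)/C(k) with A=1, B=1, C=k**2 - k/3 + 1/3.
Set up (1)·f(k+1) − (1)·f(k) − (k**2 - k/3 + 1/3) = 0.
From deg A=0, deg B=0, deg C=2: d=3.
A polynomial solution: f(k) = k*(k**2 - 2*k + 2)/3.
R(k) = B(k−1)·f(k)/C(k) = k*(k**2 - 2*k + 2)/(3*k**2 - k + 1); s_k = R·t_k = k*(-k**2 + 2*k - 2).
Check: Δs_k = -3*k**2 + k - 1. ✓
s_(n+1) = -n**3 - n**2 - n - 1 and s_(2) = -4, so S(n) = -n**3 - n**2 - n + 3.

S(n) = - n^{3} - n^{2} - n + 3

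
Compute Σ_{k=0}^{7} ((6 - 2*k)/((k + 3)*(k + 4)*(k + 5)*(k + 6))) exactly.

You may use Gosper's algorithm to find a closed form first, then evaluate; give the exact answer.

Step 1: r(k) = (k - 2)*(k + 3)/((k - 3)*(k + 7)).
Gosper form: A/B · C(k+1)/C(k) with A=k + 3, B=k + 7, C=k - 3.
Solve (k + 3)·f(k+1) − (k + 6)·f(k) = k - 3.
deg f ≤ 3 (via 1,1,1).
Coefficient equations give f(k) = -k*(k**2 + 12*k + 107)/120.
So s_k = (B(k−1)f/C)·t_k = (-k*(k + 6)*(k**2 + 12*k + 107)/(120*(k - 3)))·t_k = k*(k**2 + 12*k + 107)/(60*(k + 3)*(k + 4)*(k + 5)).
Check: Δs_k = 2*(3 - k)/(k**4 + 18*k**3 + 119*k**2 + 342*k + 360). ✓
Σ_(k=0)^(7) t_k = s_(8) − s_(0) = 89/4290 − (0) = 89/4290.

Σ = 89/4290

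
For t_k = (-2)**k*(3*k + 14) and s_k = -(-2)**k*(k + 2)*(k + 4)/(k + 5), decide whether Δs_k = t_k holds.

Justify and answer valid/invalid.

s_(k+1) = 2*(-2)**k*(k + 3)*(k + 5)/(k + 6)
s_(k+1) − s_k = (-2)**k*(3*k**3 + 38*k**2 + 154*k + 198)/(k**2 + 11*k + 30)
(s_(k+1) − s_k) − t_k = (-2)**k*(-9*k**2 - 90*k - 222)/(k**2 + 11*k + 30)

Invalid: residual (-2)**k*(-9*k**2 - 90*k - 222)/(k**2 + 11*k + 30) ≠ 0.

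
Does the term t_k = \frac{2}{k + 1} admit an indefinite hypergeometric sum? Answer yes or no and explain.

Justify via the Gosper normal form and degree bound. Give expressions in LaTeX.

Compute t_(k+1)/t_k: get (k + 1)/(k + 2).
Gosper form: A/B · C(k+1)/C(k) with A=k + 1, B=k + 2, C=1.
f must satisfy (k + 1)·f(k+1) − (k + 1)·f(k) = 1.
deg f ≤ 0 (via 1,1,0).
Write f(k) = c0. Then LHS − RHS = -1, requiring -1 = 0: contradictory. No certificate.

No — t_k has no hypergeometric antidifference.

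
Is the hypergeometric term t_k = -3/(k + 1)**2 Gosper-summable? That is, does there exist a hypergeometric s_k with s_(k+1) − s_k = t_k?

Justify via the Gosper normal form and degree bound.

No; the coefficient equations for f are inconsistent.

t_(k+1)/t_k = (k + 1)**2/(k + 2)**2.
Gosper form: A/B · C(k+1)/C(k) with A=k**2 + 2*k + 1, B=k**2 + 4*k + 4, C=1.
Set up (k**2 + 2*k + 1)·f(k+1) − (k**2 + 2*k + 1)·f(k) − (1) = 0.
From deg A=2, deg B=2, deg C=0: d=0.
Put f(k) = c0: A·f(k+1) − B(k−1)·f(k) − C = -1; need -1 = 0 — inconsistent ⇒ no f, not summable.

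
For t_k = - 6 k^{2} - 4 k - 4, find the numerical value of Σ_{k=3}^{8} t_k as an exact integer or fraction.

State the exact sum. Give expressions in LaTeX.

Σ = -1350

r(k) = (3*k**2 + 8*k + 7)/(3*k**2 + 2*k + 2) after simplifying.
Factor: A=1; B=1; C=k**2 + 2*k/3 + 2/3.
Need (1)·f(k+1) − (1)·f(k) = k**2 + 2*k/3 + 2/3.
Degrees (0,0,2) ⇒ d ≤ 3.
Coefficient equations give f(k) = k*(2*k**2 - k + 3)/6.
Certificate R = B(k−1)f/C = k*(2*k**2 - k + 3)/(2*(3*k**2 + 2*k + 2)) gives s_k = k*(-2*k**2 + k - 3).
Verify: -6*k**2 - 4*k - 4 matches t_k.
Evaluate s at k=9 and k=3: -1404 and -54; difference -1350.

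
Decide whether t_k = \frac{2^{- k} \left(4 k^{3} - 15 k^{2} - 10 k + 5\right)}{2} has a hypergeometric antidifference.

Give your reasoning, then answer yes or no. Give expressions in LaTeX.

Compute t_(k+1)/t_k: get (4*k**3 - 3*k**2 - 28*k - 16)/(2*(4*k**3 - 15*k**2 - 10*k + 5)).
Normal form (A,B,C) = (1/2, 1, k**3 - 15*k**2/4 - 5*k/2 + 5/4).
Key eq: (1/2)·f(k+1) = (1)·f(k) + (k**3 - 15*k**2/4 - 5*k/2 + 5/4).
Degrees (0,0,3) ⇒ d ≤ 3.
A polynomial solution: f(k) = -(4*k**3 - 3*k**2 - 4*k + 2)/2.
R(k) = B(k−1)·f(k)/C(k) = -2*(4*k**3 - 3*k**2 - 4*k + 2)/(4*k**3 - 15*k**2 - 10*k + 5); s_k = R·t_k = (-4*k**3 + 3*k**2 + 4*k - 2)/2**k.
s_(k+1) − s_k = (4*k**3 - 15*k**2 - 10*k + 5)/(2*2**k) = t_k.

Yes. s_k = 2^{- k} \left(- 4 k^{3} + 3 k^{2} + 4 k - 2\right).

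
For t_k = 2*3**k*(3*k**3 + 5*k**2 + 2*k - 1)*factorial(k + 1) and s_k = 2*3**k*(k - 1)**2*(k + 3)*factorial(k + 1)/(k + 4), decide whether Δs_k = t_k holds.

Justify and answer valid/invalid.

s_(k+1) = 6*3**k*k**2*(k + 4)*factorial(k + 2)/(k + 5)
s_(k+1) − s_k = 2*3**k*(3*k**5 + 29*k**4 + 90*k**3 + 96*k**2 + 22*k - 15)*factorial(k + 1)/((k + 4)*(k + 5))
(s_(k+1) − s_k) − t_k = -2*3**k*(3*k**4 + 17*k**3 + 21*k**2 + 9*k - 5)*factorial(k + 1)/((k + 4)*(k + 5))

Invalid: residual -2*3**k*(3*k**4 + 17*k**3 + 21*k**2 + 9*k - 5)*factorial(k + 1)/((k + 4)*(k + 5)) ≠ 0.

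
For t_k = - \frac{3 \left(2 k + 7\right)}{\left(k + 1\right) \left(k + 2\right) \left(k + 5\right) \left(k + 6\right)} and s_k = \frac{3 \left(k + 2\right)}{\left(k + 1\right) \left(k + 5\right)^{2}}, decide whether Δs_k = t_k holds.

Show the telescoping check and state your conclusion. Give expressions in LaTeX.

s_(k+1) = 3*(k + 3)/((k + 2)*(k + 6)**2)
s_(k+1) − s_k = 3*((k + 1)*(k + 3)*(k + 5)**2 - (k + 2)**2*(k + 6)**2)/((k + 1)*(k + 2)*(k + 5)**2*(k + 6)**2)
(s_(k+1) − s_k) − t_k = 9*(3*k**2 + 25*k + 47)/(k**6 + 25*k**5 + 249*k**4 + 1247*k**3 + 3242*k**2 + 4020*k + 1800)

Invalid: residual \frac{9 \left(3 k^{2} + 25 k + 47\right)}{k^{6} + 25 k^{5} + 249 k^{4} + 1247 k^{3} + 3242 k^{2} + 4020 k + 1800} ≠ 0.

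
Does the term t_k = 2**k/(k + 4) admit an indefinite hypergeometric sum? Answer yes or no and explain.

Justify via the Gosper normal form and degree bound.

No — t_k has no hypergeometric antidifference.

Compute t_(k+1)/t_k: get 2*(k + 4)/(k + 5).
Take A(k)=2*k + 8, B(k)=k + 5, C(k)=1.
Set up (2*k + 8)·f(k+1) − (k + 4)·f(k) − (1) = 0.
Degrees (1,1,0) ⇒ d ≤ -1.
deg f ≤ -1 is impossible — no certificate.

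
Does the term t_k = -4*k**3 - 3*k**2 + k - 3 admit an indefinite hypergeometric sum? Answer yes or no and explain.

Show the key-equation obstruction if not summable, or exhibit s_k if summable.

Step 1: r(k) = (4*k**3 + 15*k**2 + 17*k + 9)/(4*k**3 + 3*k**2 - k + 3).
Gosper form: A/B · C(k+1)/C(k) with A=1, B=1, C=k**3 + 3*k**2/4 - k/4 + 3/4.
f must satisfy (1)·f(k+1) − (1)·f(k) = k**3 + 3*k**2/4 - k/4 + 3/4.
Bound: deg f ≤ 4.
A polynomial solution: f(k) = k*(k**3 - k**2 - k + 4)/4.
R(k) = B(k−1)·f(k)/C(k) = k*(k**3 - k**2 - k + 4)/(4*k**3 + 3*k**2 - k + 3); s_k = R·t_k = k*(-k**3 + k**2 + k - 4).
Δs = -4*k**3 - 3*k**2 + k - 3, as required.

Yes. s_k = k*(-k**3 + k**2 + k - 4).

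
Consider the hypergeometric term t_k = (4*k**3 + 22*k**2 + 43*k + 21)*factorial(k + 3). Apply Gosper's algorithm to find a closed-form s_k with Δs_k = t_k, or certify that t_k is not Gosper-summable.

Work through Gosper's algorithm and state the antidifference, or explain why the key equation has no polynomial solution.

t_(k+1)/t_k = (4*k**4 + 50*k**3 + 235*k**2 + 486*k + 360)/(4*k**3 + 22*k**2 + 43*k + 21).
So A=k + 4 and B=1, with C=k**3 + 11*k**2/2 + 43*k/4 + 21/4.
f must satisfy (k + 4)·f(k+1) − (1)·f(k) = k**3 + 11*k**2/2 + 43*k/4 + 21/4.
d = 2 from the (1,0,3) case.
Match coefficients ⇒ f(k) = (4*k**2 + 2*k - 1)/4.
Certificate R = B(k−1)f/C = (4*k**2 + 2*k - 1)/(4*k**3 + 22*k**2 + 43*k + 21) gives s_k = (4*k**2 + 2*k - 1)*factorial(k + 3).
Check: Δs_k = (4*k**3 + 22*k**2 + 43*k + 21)*factorial(k + 3). ✓

s_k = (4*k**2 + 2*k - 1)*factorial(k + 3)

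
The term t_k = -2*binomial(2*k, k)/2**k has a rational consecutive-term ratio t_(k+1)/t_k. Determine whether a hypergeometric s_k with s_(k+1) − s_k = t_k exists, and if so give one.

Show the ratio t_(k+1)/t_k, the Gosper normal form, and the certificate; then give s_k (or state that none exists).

The ratio is (2*k + 1)/(k + 1).
Take A(k)=2*k + 1, B(k)=k + 1, C(k)=1.
Need (2*k + 1)·f(k+1) − (k)·f(k) = 1.
Bound: deg f ≤ -1.
Bound -1 < 0, so the key equation has no polynomial solution.

not Gosper-summable; s_k does not exist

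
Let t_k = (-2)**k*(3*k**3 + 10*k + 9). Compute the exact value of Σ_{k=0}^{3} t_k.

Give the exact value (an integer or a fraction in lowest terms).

Σ = -783

Step 1: r(k) = 2*(-10*k - 3*(k + 1)**3 - 19)/(3*k**3 + 10*k + 9).
Gosper form: A/B · C(k+1)/C(k) with A=-2, B=1, C=k**3 + 10*k/3 + 3.
Set up (-2)·f(k+1) − (1)·f(k) − (k**3 + 10*k/3 + 3) = 0.
From deg A=0, deg B=0, deg C=3: d=3.
Solving with deg f ≤ 3: f(k) = -(k**3 - 2*k**2 + 4*k + 1)/3.
So s_k = (B(k−1)f/C)·t_k = (-(k**3 - 2*k**2 + 4*k + 1)/(3*k**3 + 10*k + 9))·t_k = (-2)**k*(-k**3 + 2*k**2 - 4*k - 1).
Δs = (-2)**k*(3*k**3 + 10*k + 9), as required.
Telescoping: Σ = s_(4) − s_(0) = -784 − (-1) = -783.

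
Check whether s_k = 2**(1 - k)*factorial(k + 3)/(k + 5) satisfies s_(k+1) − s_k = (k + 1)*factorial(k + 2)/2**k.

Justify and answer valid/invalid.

s_(k+1) = factorial(k + 4)/(2**k*(k + 6))
s_(k+1) − s_k = (k**2 + 7*k + 8)*factorial(k + 3)/(2**k*(k + 5)*(k + 6))
(s_(k+1) − s_k) − t_k = -2**(1 - k)*(k**2 + 6*k + 3)*factorial(k + 2)/((k + 5)*(k + 6))

Invalid: residual -2**(1 - k)*(k**2 + 6*k + 3)*factorial(k + 2)/((k + 5)*(k + 6)) ≠ 0.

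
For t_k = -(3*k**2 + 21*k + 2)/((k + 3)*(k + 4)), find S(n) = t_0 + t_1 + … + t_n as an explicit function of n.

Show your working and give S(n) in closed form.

Compute t_(k+1)/t_k: get (k + 3)*(21*k + 3*(k + 1)**2 + 23)/((k + 5)*(3*k**2 + 21*k + 2)).
Gosper form: A/B · C(k+1)/C(k) with A=k + 3, B=k + 5, C=k**2 + 7*k + 2/3.
Need (k + 3)·f(k+1) − (k + 4)·f(k) = k**2 + 7*k + 2/3.
deg f ≤ 2 (via 1,1,2).
Solving with deg f ≤ 2: f(k) = k*(9*k - 7)/9.
So s_k = (B(k−1)f/C)·t_k = (k*(k + 4)*(9*k - 7)/(3*(3*k**2 + 21*k + 2)))·t_k = k*(7 - 9*k)/(3*(k + 3)).
Verify: (-3*k**2 - 21*k - 2)/(k**2 + 7*k + 12) matches t_k.
Σ_(k=0)^n t_k = s_(n+1) − s_(0) = ((-9*n**2 - 11*n - 2)/(3*(n + 4))) − (0), i.e. (-9*n**2 - 11*n - 2)/(3*(n + 4)).

S(n) = (-9*n**2 - 11*n - 2)/(3*(n + 4))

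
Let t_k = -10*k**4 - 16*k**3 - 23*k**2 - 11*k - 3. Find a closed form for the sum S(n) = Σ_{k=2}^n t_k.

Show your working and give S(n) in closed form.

S(n) = -2*n**5 - 9*n**4 - 19*n**3 - 21*n**2 - 12*n + 63

t_(k+1)/t_k = (10*k**4 + 56*k**3 + 131*k**2 + 145*k + 63)/(10*k**4 + 16*k**3 + 23*k**2 + 11*k + 3).
Factor: A=1; B=1; C=k**4 + 8*k**3/5 + 23*k**2/10 + 11*k/10 + 3/10.
Set up (1)·f(k+1) − (1)·f(k) − (k**4 + 8*k**3/5 + 23*k**2/10 + 11*k/10 + 3/10) = 0.
Bound: deg f ≤ 5.
Solving with deg f ≤ 5: f(k) = k*(2*k**4 - k**3 + 3*k**2 - 2*k + 1)/10.
Get s_k = R·t_k = k*(-2*k**4 + k**3 - 3*k**2 + 2*k - 1) with R(k) = B(k−1)f(k)/C(k) = k*(2*k**4 - k**3 + 3*k**2 - 2*k + 1)/((2*k**2 + 2*k + 3)*(5*k**2 + 3*k + 1)).
Δs = -10*k**4 - 16*k**3 - 23*k**2 - 11*k - 3, as required.
Σ_(k=2)^n t_k = s_(n+1) − s_(2) = (-2*n**5 - 9*n**4 - 19*n**3 - 21*n**2 - 12*n - 3) − (-66), i.e. -2*n**5 - 9*n**4 - 19*n**3 - 21*n**2 - 12*n + 63.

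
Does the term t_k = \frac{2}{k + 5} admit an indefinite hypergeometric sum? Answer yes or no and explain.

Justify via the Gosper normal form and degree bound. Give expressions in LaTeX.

Compute t_(k+1)/t_k: get (k + 5)/(k + 6).
Gosper form: A/B · C(k+1)/C(k) with A=k + 5, B=k + 6, C=1.
f must satisfy (k + 5)·f(k+1) − (k + 5)·f(k) = 1.
Bound: deg f ≤ 0.
Generic f = c0 gives residual -1; -1 = 0 cannot hold, so t_k is not Gosper-summable.

No — key equation has no polynomial f.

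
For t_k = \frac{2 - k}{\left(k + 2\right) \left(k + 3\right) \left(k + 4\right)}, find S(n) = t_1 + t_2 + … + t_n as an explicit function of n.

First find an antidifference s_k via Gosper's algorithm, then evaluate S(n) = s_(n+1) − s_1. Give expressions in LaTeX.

S(n) = \frac{n \left(5 - n\right)}{12 \left(n^{2} + 7 n + 12\right)}

r(k) = (k - 1)*(k + 2)/((k - 2)*(k + 5)) after simplifying.
So A=k + 2 and B=k + 5, with C=k - 2.
Solve (k + 2)·f(k+1) − (k + 4)·f(k) = k - 2.
d = 2 from the (1,1,1) case.
Coefficient equations give f(k) = -k.
So s_k = (B(k−1)f/C)·t_k = (-k*(k + 4)/(k - 2))·t_k = k/((k + 2)*(k + 3)).
Check: Δs_k = (2 - k)/(k**3 + 9*k**2 + 26*k + 24). ✓
s_(n+1) = (n + 1)/(n**2 + 7*n + 12) and s_(1) = 1/12, so S(n) = n*(5 - n)/(12*(n**2 + 7*n + 12)).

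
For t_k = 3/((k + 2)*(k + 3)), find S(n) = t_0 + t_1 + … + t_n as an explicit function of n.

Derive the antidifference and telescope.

Step 1: r(k) = (k + 2)/(k + 4).
Take A(k)=k + 2, B(k)=k + 4, C(k)=1.
Need (k + 2)·f(k+1) − (k + 3)·f(k) = 1.
Bound: deg f ≤ 1.
Solving with deg f ≤ 1: f(k) = k/2.
So s_k = (B(k−1)f/C)·t_k = (k*(k + 3)/2)·t_k = 3*k/(2*(k + 2)).
Check: Δs_k = 3/(k**2 + 5*k + 6). ✓
Evaluate: s_(n+1) = 3*(n + 1)/(2*(n + 3)); subtract s_(0) = 0 ⇒ S(n) = 3*(n + 1)/(2*(n + 3)).

S(n) = 3*(n + 1)/(2*(n + 3))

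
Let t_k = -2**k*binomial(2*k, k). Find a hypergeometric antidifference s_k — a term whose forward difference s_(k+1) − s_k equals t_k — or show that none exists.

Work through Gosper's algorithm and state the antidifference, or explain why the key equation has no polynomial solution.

The ratio is 4*(2*k + 1)/(k + 1).
Normal form (A,B,C) = (8*k + 4, k + 1, 1).
Need (8*k + 4)·f(k+1) − (k)·f(k) = 1.
d = -1 from the (1,1,0) case.
Bound -1 < 0, so the key equation has no polynomial solution.

none — t_k is not Gosper-summable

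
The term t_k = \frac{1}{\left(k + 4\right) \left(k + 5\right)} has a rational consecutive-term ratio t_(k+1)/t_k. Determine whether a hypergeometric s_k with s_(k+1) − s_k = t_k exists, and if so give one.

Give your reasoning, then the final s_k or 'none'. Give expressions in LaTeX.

The ratio is (k + 4)/(k + 6).
Take A(k)=k + 4, B(k)=k + 6, C(k)=1.
f must satisfy (k + 4)·f(k+1) − (k + 5)·f(k) = 1.
Degrees (1,1,0) ⇒ d ≤ 1.
Coefficient equations give f(k) = k/4.
R(k) = B(k−1)·f(k)/C(k) = k*(k + 5)/4; s_k = R·t_k = k/(4*(k + 4)).
Check: Δs_k = 1/(k**2 + 9*k + 20). ✓

s_k = \frac{k}{4 \left(k + 4\right)}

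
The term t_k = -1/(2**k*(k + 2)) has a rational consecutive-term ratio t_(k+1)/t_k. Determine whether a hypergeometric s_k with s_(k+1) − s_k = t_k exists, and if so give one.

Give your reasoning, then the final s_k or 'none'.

Step 1: r(k) = (k + 2)/(2*(k + 3)).
Factor: A=k/2 + 1; B=k + 3; C=1.
Need (k/2 + 1)·f(k+1) − (k + 2)·f(k) = 1.
Degrees (1,1,0) ⇒ d ≤ -1.
d = -1 < 0 ⇒ no nonzero polynomial f; not summable.

none (Gosper's algorithm certifies no s_k)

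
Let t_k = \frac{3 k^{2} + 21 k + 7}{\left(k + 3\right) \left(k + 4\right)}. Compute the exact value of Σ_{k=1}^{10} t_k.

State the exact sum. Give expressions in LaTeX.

Σ = 695/28

The ratio is (k + 3)*(21*k + 3*(k + 1)**2 + 28)/((k + 5)*(3*k**2 + 21*k + 7)).
A = k + 3, B = k + 5, C = k**2 + 7*k + 7/3.
Solve (k + 3)·f(k+1) − (k + 4)·f(k) = k**2 + 7*k + 7/3.
d = 2 from the (1,1,2) case.
Solve for f: f(k) = k*(9*k - 2)/9 (degree 2 ≤ 2).
Get s_k = R·t_k = k*(9*k - 2)/(3*(k + 3)) with R(k) = B(k−1)f(k)/C(k) = k*(k + 4)*(9*k - 2)/(3*(3*k**2 + 21*k + 7)).
s_(k+1) − s_k = (3*k**2 + 21*k + 7)/(k**2 + 7*k + 12) = t_k.
Evaluate s at k=11 and k=1: 1067/42 and 7/12; difference 695/28.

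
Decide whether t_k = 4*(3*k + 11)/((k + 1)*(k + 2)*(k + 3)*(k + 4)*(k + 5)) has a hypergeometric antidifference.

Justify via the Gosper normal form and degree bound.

Yes. s_k = k*(k**2 + 7*k + 14)/(2*(k**3 + 7*k**2 + 14*k + 8)).

The ratio is (k + 1)*(3*k + 14)/((k + 6)*(3*k + 11)).
So A=k + 1 and B=k + 6, with C=k + 11/3.
Need (k + 1)·f(k+1) − (k + 5)·f(k) = k + 11/3.
deg f ≤ 4 (via 1,1,1).
Match coefficients ⇒ f(k) = k*(k + 3)*(k**2 + 7*k + 14)/24.
Certificate R = B(k−1)f/C = k*(k + 3)*(k + 5)*(k**2 + 7*k + 14)/(8*(3*k + 11)) gives s_k = k*(k**2 + 7*k + 14)/(2*(k**3 + 7*k**2 + 14*k + 8)).
Δs = 4*(3*k + 11)/(k**5 + 15*k**4 + 85*k**3 + 225*k**2 + 274*k + 120), as required.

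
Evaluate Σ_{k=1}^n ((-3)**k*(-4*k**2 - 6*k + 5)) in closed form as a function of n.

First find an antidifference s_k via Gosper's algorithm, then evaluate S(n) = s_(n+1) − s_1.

r(k) = 3*(-4*k**2 - 14*k - 5)/(4*k**2 + 6*k - 5) after simplifying.
So A=-3 and B=1, with C=k**2 + 3*k/2 - 5/4.
Set up (-3)·f(k+1) − (1)·f(k) − (k**2 + 3*k/2 - 5/4) = 0.
deg f ≤ 2 (via 0,0,2).
Coefficient equations give f(k) = -(k**2 - 2)/4.
R(k) = B(k−1)·f(k)/C(k) = -(k**2 - 2)/(4*k**2 + 6*k - 5); s_k = R·t_k = (-3)**k*(k**2 - 2).
s_(k+1) − s_k = (-3)**k*(-4*k**2 - 6*k + 5) = t_k.
Σ_(k=1)^n t_k = s_(n+1) − s_(1) = ((-3)**(n + 1)*(n**2 + 2*n - 1)) − (3), i.e. -3*(-3)**n*n**2 - 6*(-3)**n*n + 3*(-3)**n - 3.

S(n) = -3*(-3)**n*n**2 - 6*(-3)**n*n + 3*(-3)**n - 3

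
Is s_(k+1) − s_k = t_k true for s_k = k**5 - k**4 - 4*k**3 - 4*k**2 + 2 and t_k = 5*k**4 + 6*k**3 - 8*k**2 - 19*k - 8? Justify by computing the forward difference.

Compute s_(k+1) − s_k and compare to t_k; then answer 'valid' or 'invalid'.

Valid — Δs_k = t_k.

s_(k+1) = k**5 + 4*k**4 + 2*k**3 - 12*k**2 - 19*k - 6
s_(k+1) − s_k = 5*k**4 + 6*k**3 - 8*k**2 - 19*k - 8
(s_(k+1) − s_k) − t_k = 0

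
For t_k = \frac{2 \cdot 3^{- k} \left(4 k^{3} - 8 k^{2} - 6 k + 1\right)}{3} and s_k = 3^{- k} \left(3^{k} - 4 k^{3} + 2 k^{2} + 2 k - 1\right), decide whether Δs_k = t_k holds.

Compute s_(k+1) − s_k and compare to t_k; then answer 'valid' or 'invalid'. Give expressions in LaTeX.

s_(k+1) = (3*3**k - 4*k**3 - 10*k**2 - 6*k - 1)/(3*3**k)
s_(k+1) − s_k = 2*(4*k**3 - 8*k**2 - 6*k + 1)/(3*3**k)
(s_(k+1) − s_k) − t_k = 0

valid; difference matches t_k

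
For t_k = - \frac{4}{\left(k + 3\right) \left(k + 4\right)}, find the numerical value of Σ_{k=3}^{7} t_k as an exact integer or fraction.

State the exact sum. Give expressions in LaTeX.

Σ = -10/33

Compute t_(k+1)/t_k: get (k + 3)/(k + 5).
Factor: A=k + 3; B=k + 5; C=1.
Key eq: (k + 3)·f(k+1) = (k + 4)·f(k) + (1).
Bound: deg f ≤ 1.
Solving with deg f ≤ 1: f(k) = k/3.
Then R = B(k−1)f/C = k*(k + 4)/3, so s_k = R(k)·t_k = -4*k/(3*k + 9).
Verify: -4/(k**2 + 7*k + 12) matches t_k.
Evaluate s at k=8 and k=3: -32/33 and -2/3; difference -10/33.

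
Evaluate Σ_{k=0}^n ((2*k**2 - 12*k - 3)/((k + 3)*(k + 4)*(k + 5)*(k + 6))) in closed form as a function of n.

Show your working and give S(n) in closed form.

Compute t_(k+1)/t_k: get (k + 3)*(12*k - 2*(k + 1)**2 + 15)/((k + 7)*(-2*k**2 + 12*k + 3)).
Gosper form: A/B · C(k+1)/C(k) with A=k + 3, B=k + 7, C=k**2 - 6*k - 3/2.
Solve (k + 3)·f(k+1) − (k + 6)·f(k) = k**2 - 6*k - 3/2.
deg f ≤ 3 (via 1,1,2).
Coefficient equations give f(k) = k*(k**2 - 48*k + 17)/60.
So s_k = (B(k−1)f/C)·t_k = (k*(k + 6)*(k**2 - 48*k + 17)/(30*(2*k**2 - 12*k - 3)))·t_k = k*(k**2 - 48*k + 17)/(30*(k + 3)*(k + 4)*(k + 5)).
s_(k+1) − s_k = (2*k**2 - 12*k - 3)/(k**4 + 18*k**3 + 119*k**2 + 342*k + 360) = t_k.
Σ_(k=0)^n t_k = s_(n+1) − s_(0) = ((n**3 - 45*n**2 - 76*n - 30)/(30*(n**3 + 15*n**2 + 74*n + 120))) − (0), i.e. (n**3 - 45*n**2 - 76*n - 30)/(30*(n**3 + 15*n**2 + 74*n + 120)).

S(n) = (n**3 - 45*n**2 - 76*n - 30)/(30*(n**3 + 15*n**2 + 74*n + 120))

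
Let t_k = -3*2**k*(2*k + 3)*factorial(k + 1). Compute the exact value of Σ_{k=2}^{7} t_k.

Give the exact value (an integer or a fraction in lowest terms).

r(k) = 2*(k + 2)*(2*k + 5)/(2*k + 3) after simplifying.
Take A(k)=2*k + 4, B(k)=1, C(k)=k + 3/2.
Set up (2*k + 4)·f(k+1) − (1)·f(k) − (k + 3/2) = 0.
Degrees (1,0,1) ⇒ d ≤ 0.
Solve for f: f(k) = 1/2 (degree 0 ≤ 0).
So s_k = (B(k−1)f/C)·t_k = (1/(2*k + 3))·t_k = -3*2**k*factorial(k + 1).
Verify: -3*2**k*(2*k + 3)*factorial(k + 1) matches t_k.
Telescoping: Σ = s_(8) − s_(2) = -278691840 − (-72) = -278691768.

Σ = -278691768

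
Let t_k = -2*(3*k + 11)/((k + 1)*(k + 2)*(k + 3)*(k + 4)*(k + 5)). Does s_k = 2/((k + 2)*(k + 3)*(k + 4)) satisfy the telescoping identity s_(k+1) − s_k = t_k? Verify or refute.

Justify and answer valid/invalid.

s_(k+1) = 2/((k + 3)*(k + 4)*(k + 5))
s_(k+1) − s_k = -6/((k + 2)*(k + 3)*(k + 4)*(k + 5))
(s_(k+1) − s_k) − t_k = 16/((k + 1)*(k + 2)*(k + 3)*(k + 4)*(k + 5))

Invalid: residual 16/(k**5 + 15*k**4 + 85*k**3 + 225*k**2 + 274*k + 120) ≠ 0.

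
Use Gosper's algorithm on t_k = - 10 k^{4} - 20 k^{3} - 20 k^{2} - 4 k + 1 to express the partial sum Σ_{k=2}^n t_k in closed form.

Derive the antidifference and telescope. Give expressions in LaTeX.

S(n) = - 2 n^{5} - 10 n^{4} - 20 n^{3} - 17 n^{2} - 4 n + 53

The ratio is (10*k**4 + 60*k**3 + 140*k**2 + 144*k + 53)/(10*k**4 + 20*k**3 + 20*k**2 + 4*k - 1).
Gosper form: A/B · C(k+1)/C(k) with A=1, B=1, C=k**4 + 2*k**3 + 2*k**2 + 2*k/5 - 1/10.
Solve (1)·f(k+1) − (1)·f(k) = k**4 + 2*k**3 + 2*k**2 + 2*k/5 - 1/10.
d = 5 from the (0,0,4) case.
A polynomial solution: f(k) = k**2*(2*k**3 - 3)/10.
Certificate R = B(k−1)f/C = k**2*(2*k**3 - 3)/(10*k**4 + 20*k**3 + 20*k**2 + 4*k - 1) gives s_k = k**2*(3 - 2*k**3).
Verify: -10*k**4 - 20*k**3 - 20*k**2 - 4*k + 1 matches t_k.
Σ_(k=2)^n t_k = s_(n+1) − s_(2) = (-2*n**5 - 10*n**4 - 20*n**3 - 17*n**2 - 4*n + 1) − (-52), i.e. -2*n**5 - 10*n**4 - 20*n**3 - 17*n**2 - 4*n + 53.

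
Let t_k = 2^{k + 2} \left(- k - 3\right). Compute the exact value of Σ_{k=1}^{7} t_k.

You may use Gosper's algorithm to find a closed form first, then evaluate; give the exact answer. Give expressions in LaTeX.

Σ = -9200

t_(k+1)/t_k = 2*(k + 4)/(k + 3).
So A=2 and B=1, with C=k + 3.
Need (2)·f(k+1) − (1)·f(k) = k + 3.
d = 1 from the (0,0,1) case.
Coefficient equations give f(k) = k + 1.
Certificate R = B(k−1)f/C = (k + 1)/(k + 3) gives s_k = 2**(k + 2)*(-k - 1).
Δs = 2**(k + 2)*(-k - 3), as required.
Telescoping: Σ = s_(8) − s_(1) = -9216 − (-16) = -9200.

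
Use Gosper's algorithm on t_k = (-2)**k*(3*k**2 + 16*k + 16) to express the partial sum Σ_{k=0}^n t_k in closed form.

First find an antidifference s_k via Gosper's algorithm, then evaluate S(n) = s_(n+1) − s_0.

Ratio r(k) = 2*(-3*k**2 - 22*k - 35)/(3*k**2 + 16*k + 16).
So A=-2 and B=1, with C=k**2 + 16*k/3 + 16/3.
Need (-2)·f(k+1) − (1)·f(k) = k**2 + 16*k/3 + 16/3.
From deg A=0, deg B=0, deg C=2: d=2.
Solve for f: f(k) = -(k**2 + 4*k + 2)/3 (degree 2 ≤ 2).
So s_k = (B(k−1)f/C)·t_k = (-(k**2 + 4*k + 2)/((k + 4)*(3*k + 4)))·t_k = (-2)**k*(-k**2 - 4*k - 2).
Verify: (-2)**k*(3*k**2 + 16*k + 16) matches t_k.
Σ_(k=0)^n t_k = s_(n+1) − s_(0) = (2*(-2)**n*(n**2 + 6*n + 7)) − (-2), i.e. 2*(-2)**n*n**2 + 12*(-2)**n*n + 14*(-2)**n + 2.

S(n) = 2*(-2)**n*n**2 + 12*(-2)**n*n + 14*(-2)**n + 2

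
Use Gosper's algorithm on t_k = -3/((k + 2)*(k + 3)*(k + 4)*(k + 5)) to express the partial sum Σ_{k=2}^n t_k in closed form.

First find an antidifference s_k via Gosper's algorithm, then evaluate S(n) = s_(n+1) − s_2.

Compute t_(k+1)/t_k: get (k + 2)/(k + 6).
Normal form (A,B,C) = (k + 2, k + 6, 1).
Key eq: (k + 2)·f(k+1) = (k + 5)·f(k) + (1).
Degrees (1,1,0) ⇒ d ≤ 3.
A polynomial solution: f(k) = k*(k**2 + 9*k + 26)/72.
So s_k = (B(k−1)f/C)·t_k = (k*(k + 5)*(k**2 + 9*k + 26)/72)·t_k = k*(-k**2 - 9*k - 26)/(24*(k + 2)*(k + 3)*(k + 4)).
s_(k+1) − s_k = -3/(k**4 + 14*k**3 + 71*k**2 + 154*k + 120) = t_k.
Telescope: S(n) = s_(n+1) − s_(2) = (-n**3 - 12*n**2 - 47*n - 36)/(24*(n**3 + 12*n**2 + 47*n + 60)) − (-1/30) = (-n**3 - 12*n**2 - 47*n + 60)/(120*(n**3 + 12*n**2 + 47*n + 60)).

S(n) = (-n**3 - 12*n**2 - 47*n + 60)/(120*(n**3 + 12*n**2 + 47*n + 60))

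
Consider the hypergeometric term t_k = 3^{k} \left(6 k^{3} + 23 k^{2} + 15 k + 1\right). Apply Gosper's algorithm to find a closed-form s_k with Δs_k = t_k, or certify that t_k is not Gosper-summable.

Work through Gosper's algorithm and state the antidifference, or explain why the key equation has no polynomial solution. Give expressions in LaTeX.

s_k = 3^{k} \left(3 k^{3} - 2 k^{2} - 1\right)

The ratio is 3*(6*k**3 + 41*k**2 + 79*k + 45)/(6*k**3 + 23*k**2 + 15*k + 1).
Normal form (A,B,C) = (3, 1, k**3 + 23*k**2/6 + 5*k/2 + 1/6).
Key eq: (3)·f(k+1) = (1)·f(k) + (k**3 + 23*k**2/6 + 5*k/2 + 1/6).
d = 3 from the (0,0,3) case.
A polynomial solution: f(k) = (k - 1)*(3*k**2 + k + 1)/6.
Get s_k = R·t_k = 3**k*(3*k**3 - 2*k**2 - 1) with R(k) = B(k−1)f(k)/C(k) = (k - 1)*(3*k**2 + k + 1)/(6*k**3 + 23*k**2 + 15*k + 1).
s_(k+1) − s_k = 3**k*(6*k**3 + 23*k**2 + 15*k + 1) = t_k.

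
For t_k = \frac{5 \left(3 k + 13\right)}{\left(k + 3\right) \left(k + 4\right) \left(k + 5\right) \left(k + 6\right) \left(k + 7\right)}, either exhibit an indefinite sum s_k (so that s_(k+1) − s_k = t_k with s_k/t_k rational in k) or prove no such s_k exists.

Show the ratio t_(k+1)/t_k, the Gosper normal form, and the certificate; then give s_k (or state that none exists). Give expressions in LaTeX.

Ratio r(k) = (k + 3)*(3*k + 16)/((k + 8)*(3*k + 13)).
Gosper form: A/B · C(k+1)/C(k) with A=k + 3, B=k + 8, C=k + 13/3.
Key eq: (k + 3)·f(k+1) = (k + 7)·f(k) + (k + 13/3).
Bound: deg f ≤ 4.
Solving with deg f ≤ 4: f(k) = k*(k + 4)*(k**2 + 14*k + 63)/270.
Certificate R = B(k−1)f/C = k*(k + 4)*(k + 7)*(k**2 + 14*k + 63)/(90*(3*k + 13)) gives s_k = k*(k**2 + 14*k + 63)/(18*(k**3 + 14*k**2 + 63*k + 90)).
Verify: 5*(3*k + 13)/(k**5 + 25*k**4 + 245*k**3 + 1175*k**2 + 2754*k + 2520) matches t_k.

s_k = \frac{k \left(k^{2} + 14 k + 63\right)}{18 \left(k^{3} + 14 k^{2} + 63 k + 90\right)}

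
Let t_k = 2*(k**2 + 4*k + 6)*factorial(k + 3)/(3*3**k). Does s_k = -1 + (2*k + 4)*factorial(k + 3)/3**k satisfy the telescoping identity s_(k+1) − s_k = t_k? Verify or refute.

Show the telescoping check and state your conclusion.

s_(k+1) = 3**(-k - 1)*(2*k + 6)*factorial(k + 4) - 1
s_(k+1) − s_k = 2*(k**2 + 4*k + 6)*factorial(k + 3)/(3*3**k)
(s_(k+1) − s_k) − t_k = 0

Valid: the claim telescopes to t_k.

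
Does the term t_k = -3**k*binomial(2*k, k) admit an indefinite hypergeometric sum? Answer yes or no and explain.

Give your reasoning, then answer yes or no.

Compute t_(k+1)/t_k: get 6*(2*k + 1)/(k + 1).
So A=12*k + 6 and B=k + 1, with C=1.
Need (12*k + 6)·f(k+1) − (k)·f(k) = 1.
Bound: deg f ≤ -1.
deg f ≤ -1 is impossible — no certificate.

No — t_k has no hypergeometric antidifference.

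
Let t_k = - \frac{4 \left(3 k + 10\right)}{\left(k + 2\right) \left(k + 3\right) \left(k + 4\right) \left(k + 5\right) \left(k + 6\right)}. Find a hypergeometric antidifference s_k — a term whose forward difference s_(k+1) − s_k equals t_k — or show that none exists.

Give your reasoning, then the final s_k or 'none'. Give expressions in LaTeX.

t_(k+1)/t_k = (k + 2)*(3*k + 13)/((k + 7)*(3*k + 10)).
So A=k + 2 and B=k + 7, with C=k + 10/3.
Set up (k + 2)·f(k+1) − (k + 6)·f(k) − (k + 10/3) = 0.
d = 4 from the (1,1,1) case.
Solve for f: f(k) = k*(k + 3)*(k**2 + 11*k + 38)/120 (degree 4 ≤ 4).
R(k) = B(k−1)·f(k)/C(k) = k*(k + 3)*(k + 6)*(k**2 + 11*k + 38)/(40*(3*k + 10)); s_k = R·t_k = k*(-k**2 - 11*k - 38)/(10*(k**3 + 11*k**2 + 38*k + 40)).
s_(k+1) − s_k = 4*(-3*k - 10)/(k**5 + 20*k**4 + 155*k**3 + 580*k**2 + 1044*k + 720) = t_k.

s_k = \frac{k \left(- k^{2} - 11 k - 38\right)}{10 \left(k^{3} + 11 k^{2} + 38 k + 40\right)}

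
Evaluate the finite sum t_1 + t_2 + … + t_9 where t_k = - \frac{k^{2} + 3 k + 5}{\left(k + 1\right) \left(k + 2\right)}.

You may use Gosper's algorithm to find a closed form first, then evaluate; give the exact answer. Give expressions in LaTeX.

Σ = -225/22

Compute t_(k+1)/t_k: get (k + 1)*(3*k + (k + 1)**2 + 8)/((k + 3)*(k**2 + 3*k + 5)).
A = k + 1, B = k + 3, C = k**2 + 3*k + 5.
Set up (k + 1)·f(k+1) − (k + 2)·f(k) − (k**2 + 3*k + 5) = 0.
From deg A=1, deg B=1, deg C=2: d=2.
A polynomial solution: f(k) = k*(k + 4).
So s_k = (B(k−1)f/C)·t_k = (k*(k + 2)*(k + 4)/(k**2 + 3*k + 5))·t_k = k*(-k - 4)/(k + 1).
s_(k+1) − s_k = (-k**2 - 3*k - 5)/(k**2 + 3*k + 2) = t_k.
Σ_(k=1)^(9) t_k = s_(10) − s_(1) = -140/11 − (-5/2) = -225/22.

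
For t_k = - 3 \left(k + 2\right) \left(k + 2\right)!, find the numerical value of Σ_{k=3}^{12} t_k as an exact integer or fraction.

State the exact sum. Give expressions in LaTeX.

Σ = -3923023103640

Step 1: r(k) = (k + 3)**2/(k + 2).
Take A(k)=k + 3, B(k)=1, C(k)=k + 2.
Set up (k + 3)·f(k+1) − (1)·f(k) − (k + 2) = 0.
Degrees (1,0,1) ⇒ d ≤ 0.
Coefficient equations give f(k) = 1.
Get s_k = R·t_k = -3*factorial(k + 2) with R(k) = B(k−1)f(k)/C(k) = 1/(k + 2).
Verify: -3*(k + 2)*factorial(k + 2) matches t_k.
Σ_(k=3)^(12) t_k = s_(13) − s_(3) = -3923023104000 − (-360) = -3923023103640.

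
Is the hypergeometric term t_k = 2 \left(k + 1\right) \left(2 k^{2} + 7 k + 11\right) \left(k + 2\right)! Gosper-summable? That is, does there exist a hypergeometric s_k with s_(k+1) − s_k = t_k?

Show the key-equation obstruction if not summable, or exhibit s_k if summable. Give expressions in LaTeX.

Yes. s_k = 2 \left(2 k^{2} + k + 1\right) \left(k + 2\right)!.

Step 1: r(k) = (k + 2)*(k + 3)*(7*k + 2*(k + 1)**2 + 18)/((k + 1)*(2*k**2 + 7*k + 11)).
Gosper form: A/B · C(k+1)/C(k) with A=k + 3, B=1, C=k**3 + 9*k**2/2 + 9*k + 11/2.
f must satisfy (k + 3)·f(k+1) − (1)·f(k) = k**3 + 9*k**2/2 + 9*k + 11/2.
d = 2 from the (1,0,3) case.
Solve for f: f(k) = (2*k**2 + k + 1)/2 (degree 2 ≤ 2).
So s_k = (B(k−1)f/C)·t_k = ((2*k**2 + k + 1)/((k + 1)*(2*k**2 + 7*k + 11)))·t_k = 2*(2*k**2 + k + 1)*factorial(k + 2).
s_(k+1) − s_k = 2*(k + 1)*(2*k**2 + 7*k + 11)*factorial(k + 2) = t_k.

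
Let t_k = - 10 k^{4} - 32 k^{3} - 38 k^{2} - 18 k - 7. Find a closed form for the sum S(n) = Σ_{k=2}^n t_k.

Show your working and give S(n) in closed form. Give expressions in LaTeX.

Ratio r(k) = (10*k**4 + 72*k**3 + 194*k**2 + 230*k + 105)/(10*k**4 + 32*k**3 + 38*k**2 + 18*k + 7).
Normal form (A,B,C) = (1, 1, k**4 + 16*k**3/5 + 19*k**2/5 + 9*k/5 + 7/10).
Need (1)·f(k+1) − (1)·f(k) = k**4 + 16*k**3/5 + 19*k**2/5 + 9*k/5 + 7/10.
Bound: deg f ≤ 5.
Solving with deg f ≤ 5: f(k) = k*(2*k**4 + 3*k**3 - 2*k + 4)/10.
R(k) = B(k−1)·f(k)/C(k) = k*(2*k**4 + 3*k**3 - 2*k + 4)/(10*k**4 + 32*k**3 + 38*k**2 + 18*k + 7); s_k = R·t_k = k*(-2*k**4 - 3*k**3 + 2*k - 4).
Verify: -10*k**4 - 32*k**3 - 38*k**2 - 18*k - 7 matches t_k.
Σ_(k=2)^n t_k = s_(n+1) − s_(2) = (-2*n**5 - 13*n**4 - 32*n**3 - 36*n**2 - 22*n - 7) − (-112), i.e. -2*n**5 - 13*n**4 - 32*n**3 - 36*n**2 - 22*n + 105.

S(n) = - 2 n^{5} - 13 n^{4} - 32 n^{3} - 36 n^{2} - 22 n + 105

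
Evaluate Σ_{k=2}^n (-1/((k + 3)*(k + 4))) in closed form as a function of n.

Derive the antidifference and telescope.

Compute t_(k+1)/t_k: get (k + 3)/(k + 5).
Take A(k)=k + 3, B(k)=k + 5, C(k)=1.
Key eq: (k + 3)·f(k+1) = (k + 4)·f(k) + (1).
Bound: deg f ≤ 1.
Solve for f: f(k) = k/3 (degree 1 ≤ 1).
Then R = B(k−1)f/C = k*(k + 4)/3, so s_k = R(k)·t_k = -k/(3*k + 9).
s_(k+1) − s_k = -1/(k**2 + 7*k + 12) = t_k.
Telescope: S(n) = s_(n+1) − s_(2) = (-n - 1)/(3*(n + 4)) − (-2/15) = (1 - n)/(5*(n + 4)).

S(n) = (1 - n)/(5*(n + 4))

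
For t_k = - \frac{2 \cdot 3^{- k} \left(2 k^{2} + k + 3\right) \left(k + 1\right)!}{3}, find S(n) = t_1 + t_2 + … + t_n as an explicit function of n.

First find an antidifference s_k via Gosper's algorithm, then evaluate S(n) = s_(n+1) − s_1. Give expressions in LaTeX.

S(n) = \frac{3^{- n} \left(12 \cdot 3^{n} - 4 n^{3} n! - 18 n^{2} n! - 26 n n! - 12 n!\right)}{3}

The ratio is (k + 2)*(k + 2*(k + 1)**2 + 4)/(3*(2*k**2 + k + 3)).
Normal form (A,B,C) = (k/3 + 2/3, 1, k**2 + k/2 + 3/2).
f must satisfy (k/3 + 2/3)·f(k+1) − (1)·f(k) = k**2 + k/2 + 3/2.
From deg A=1, deg B=0, deg C=2: d=1.
Solve for f: f(k) = 3*(2*k + 1)/2 (degree 1 ≤ 1).
Then R = B(k−1)f/C = 3*(2*k + 1)/(2*k**2 + k + 3), so s_k = R(k)·t_k = -2*(2*k + 1)*factorial(k + 1)/3**k.
Δs = -2*(2*k**2 + k + 3)*factorial(k + 1)/(3*3**k), as required.
Telescope: S(n) = s_(n+1) − s_(1) = -2*3**(-n - 1)*(2*n + 3)*factorial(n + 2) − (-4) = (12*3**n - 4*n**3*factorial(n) - 18*n**2*factorial(n) - 26*n*factorial(n) - 12*factorial(n))/(3*3**n).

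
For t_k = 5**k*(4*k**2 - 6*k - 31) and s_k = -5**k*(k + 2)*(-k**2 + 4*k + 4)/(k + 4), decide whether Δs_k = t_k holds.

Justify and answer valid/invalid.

s_(k+1) = 5**(k + 1)*(k**3 + k**2 - 13*k - 21)/(k + 5)
s_(k+1) − s_k = 5**k*(4*k**4 + 22*k**3 - 23*k**2 - 297*k - 380)/(k**2 + 9*k + 20)
(s_(k+1) − s_k) − t_k = 5**k*(-8*k**3 - 18*k**2 + 102*k + 240)/(k**2 + 9*k + 20)

Invalid: residual 5**k*(-8*k**3 - 18*k**2 + 102*k + 240)/(k**2 + 9*k + 20) ≠ 0.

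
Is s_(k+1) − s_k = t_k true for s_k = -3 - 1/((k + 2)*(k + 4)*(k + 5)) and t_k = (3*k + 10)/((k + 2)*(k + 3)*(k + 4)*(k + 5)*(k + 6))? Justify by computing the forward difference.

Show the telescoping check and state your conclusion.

valid (s_(k+1) − s_k reduces to t_k)

s_(k+1) = -3 - 1/((k + 3)*(k + 5)*(k + 6))
s_(k+1) − s_k = (3*k + 10)/(k**5 + 20*k**4 + 155*k**3 + 580*k**2 + 1044*k + 720)
(s_(k+1) − s_k) − t_k = 0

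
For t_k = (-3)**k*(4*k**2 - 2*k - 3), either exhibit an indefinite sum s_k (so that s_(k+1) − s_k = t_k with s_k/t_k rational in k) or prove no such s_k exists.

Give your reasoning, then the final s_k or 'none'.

s_k = (-3)**k*k*(2 - k)

r(k) = 3*(-4*k**2 - 6*k + 1)/(4*k**2 - 2*k - 3) after simplifying.
So A=-3 and B=1, with C=k**2 - k/2 - 3/4.
Need (-3)·f(k+1) − (1)·f(k) = k**2 - k/2 - 3/4.
deg f ≤ 2 (via 0,0,2).
Match coefficients ⇒ f(k) = -k*(k - 2)/4.
Certificate R = B(k−1)f/C = -k*(k - 2)/(4*k**2 - 2*k - 3) gives s_k = (-3)**k*k*(2 - k).
Verify: (-3)**k*(4*k**2 - 2*k - 3) matches t_k.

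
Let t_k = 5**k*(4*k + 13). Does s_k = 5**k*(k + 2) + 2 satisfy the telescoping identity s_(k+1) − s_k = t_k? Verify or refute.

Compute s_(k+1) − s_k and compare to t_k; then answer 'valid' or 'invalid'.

Valid — Δs_k = t_k.

s_(k+1) = 5**(k + 1)*(k + 3) + 2
s_(k+1) − s_k = 5**k*(4*k + 13)
(s_(k+1) − s_k) − t_k = 0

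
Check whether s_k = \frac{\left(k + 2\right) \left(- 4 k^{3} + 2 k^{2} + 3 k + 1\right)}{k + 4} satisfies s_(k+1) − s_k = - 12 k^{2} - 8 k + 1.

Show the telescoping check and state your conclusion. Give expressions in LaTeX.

s_(k+1) = (-4*k**4 - 22*k**3 - 35*k**2 - 13*k + 6)/(k + 5)
s_(k+1) − s_k = (-12*k**4 - 100*k**3 - 195*k**2 - 83*k + 14)/(k**2 + 9*k + 20)
(s_(k+1) − s_k) − t_k = 2*(8*k**3 + 58*k**2 + 34*k - 3)/(k**2 + 9*k + 20)

Invalid: residual \frac{2 \left(8 k^{3} + 58 k^{2} + 34 k - 3\right)}{k^{2} + 9 k + 20} ≠ 0.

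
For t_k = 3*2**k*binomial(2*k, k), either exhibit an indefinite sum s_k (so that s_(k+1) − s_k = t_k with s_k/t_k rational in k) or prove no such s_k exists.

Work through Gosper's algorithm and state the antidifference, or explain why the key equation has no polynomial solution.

Ratio r(k) = 4*(2*k + 1)/(k + 1).
Take A(k)=8*k + 4, B(k)=k + 1, C(k)=1.
Set up (8*k + 4)·f(k+1) − (k)·f(k) − (1) = 0.
Bound: deg f ≤ -1.
deg f ≤ -1 is impossible — no certificate.

no hypergeometric antidifference exists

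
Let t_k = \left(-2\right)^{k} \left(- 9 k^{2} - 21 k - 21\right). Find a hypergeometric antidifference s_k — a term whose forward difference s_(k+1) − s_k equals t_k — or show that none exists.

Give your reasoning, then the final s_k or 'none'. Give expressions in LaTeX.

s_k = 3 \left(-2\right)^{k} \left(k^{2} + k + 1\right)

r(k) = 2*(-3*k**2 - 13*k - 17)/(3*k**2 + 7*k + 7) after simplifying.
A = -2, B = 1, C = k**2 + 7*k/3 + 7/3.
Key eq: (-2)·f(k+1) = (1)·f(k) + (k**2 + 7*k/3 + 7/3).
d = 2 from the (0,0,2) case.
Match coefficients ⇒ f(k) = -(k**2 + k + 1)/3.
Then R = B(k−1)f/C = -(k**2 + k + 1)/(3*k**2 + 7*k + 7), so s_k = R(k)·t_k = 3*(-2)**k*(k**2 + k + 1).
Verify: (-2)**k*(-9*k**2 - 21*k - 21) matches t_k.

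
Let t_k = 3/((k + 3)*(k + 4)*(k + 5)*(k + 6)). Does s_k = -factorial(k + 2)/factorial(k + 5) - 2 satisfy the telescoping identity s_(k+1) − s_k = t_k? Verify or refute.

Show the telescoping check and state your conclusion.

Valid — Δs_k = t_k.

s_(k+1) = -factorial(k + 3)/factorial(k + 6) - 2
s_(k+1) − s_k = 3/((k + 3)*(k + 4)*(k + 5)*(k + 6))
(s_(k+1) − s_k) − t_k = 0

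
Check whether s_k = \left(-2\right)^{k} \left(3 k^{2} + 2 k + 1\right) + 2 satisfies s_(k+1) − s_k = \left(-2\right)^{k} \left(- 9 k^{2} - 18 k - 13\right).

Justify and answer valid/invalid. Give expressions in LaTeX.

s_(k+1) = -2*(-2)**k*(2*k + 3*(k + 1)**2 + 3) + 2
s_(k+1) − s_k = (-2)**k*(-9*k**2 - 18*k - 13)
(s_(k+1) − s_k) − t_k = 0

valid; difference matches t_k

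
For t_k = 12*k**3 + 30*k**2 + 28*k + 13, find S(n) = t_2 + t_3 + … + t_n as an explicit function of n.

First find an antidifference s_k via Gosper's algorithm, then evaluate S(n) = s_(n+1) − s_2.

r(k) = (12*k**3 + 66*k**2 + 124*k + 83)/(12*k**3 + 30*k**2 + 28*k + 13) after simplifying.
Gosper form: A/B · C(k+1)/C(k) with A=1, B=1, C=k**3 + 5*k**2/2 + 7*k/3 + 13/12.
Need (1)·f(k+1) − (1)·f(k) = k**3 + 5*k**2/2 + 7*k/3 + 13/12.
d = 4 from the (0,0,3) case.
Solve for f: f(k) = k*(3*k**3 + 4*k**2 + 2*k + 4)/12 (degree 4 ≤ 4).
Get s_k = R·t_k = k*(3*k**3 + 4*k**2 + 2*k + 4) with R(k) = B(k−1)f(k)/C(k) = k*(3*k**3 + 4*k**2 + 2*k + 4)/(12*k**3 + 30*k**2 + 28*k + 13).
Verify: 12*k**3 + 30*k**2 + 28*k + 13 matches t_k.
s_(n+1) = 3*n**4 + 16*n**3 + 32*n**2 + 32*n + 13 and s_(2) = 96, so S(n) = 3*n**4 + 16*n**3 + 32*n**2 + 32*n - 83.

S(n) = 3*n**4 + 16*n**3 + 32*n**2 + 32*n - 83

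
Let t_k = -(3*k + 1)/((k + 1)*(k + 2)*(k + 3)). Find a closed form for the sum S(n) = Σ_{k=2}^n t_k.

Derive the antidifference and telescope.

The ratio is (k + 1)*(3*k + 4)/((k + 4)*(3*k + 1)).
Take A(k)=k + 1, B(k)=k + 4, C(k)=k + 1/3.
Set up (k + 1)·f(k+1) − (k + 3)·f(k) − (k + 1/3) = 0.
deg f ≤ 2 (via 1,1,1).
Solve for f: f(k) = k**2/3 (degree 2 ≤ 2).
Then R = B(k−1)f/C = k**2*(k + 3)/(3*k + 1), so s_k = R(k)·t_k = -k**2/((k + 1)*(k + 2)).
Verify: (-3*k - 1)/(k**3 + 6*k**2 + 11*k + 6) matches t_k.
Σ_(k=2)^n t_k = s_(n+1) − s_(2) = ((-n**2 - 2*n - 1)/(n**2 + 5*n + 6)) − (-1/3), i.e. (-2*n**2 - n + 3)/(3*(n**2 + 5*n + 6)).

S(n) = (-2*n**2 - n + 3)/(3*(n**2 + 5*n + 6))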